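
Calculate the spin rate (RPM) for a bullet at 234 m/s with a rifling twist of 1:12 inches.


twist_m = 12*0.0254 = 0.3048 m
spin = v/twist = 234/0.3048 = 767.7165 rev/s
RPM = spin*60 = 767.7165*60 ≈ 46063 RPM

46063 RPM


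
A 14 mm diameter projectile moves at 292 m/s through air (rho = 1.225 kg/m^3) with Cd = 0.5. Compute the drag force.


A = pi*(d/2)^2 = pi*(14/2000)^2 = 1.53938e-04 m^2
Fd = 0.5*Cd*rho*A*v^2 = 0.5*0.5*1.225*1.53938e-04*292^2 = 4.02 N

4.02 N


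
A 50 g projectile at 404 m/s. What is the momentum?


p = m*v = 0.05*404 = 20.2 kg·m/s

20.2 kg·m/s


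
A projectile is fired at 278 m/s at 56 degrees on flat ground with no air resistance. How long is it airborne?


T = 2*v0*sin(theta)/g = 2*278*sin(56°)/9.81 = 46.99 s

46.99 s


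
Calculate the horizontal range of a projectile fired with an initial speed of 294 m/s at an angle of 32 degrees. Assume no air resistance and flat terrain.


R = v0^2 * sin(2*theta) / g = 294^2 * sin(2*32°) / 9.81 = 7919 m

7919 m


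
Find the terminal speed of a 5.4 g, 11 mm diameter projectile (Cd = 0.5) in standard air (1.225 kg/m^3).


A = pi*(d/2)^2 = pi*(11/2000)^2 = 9.50332e-05 m^2
vt = sqrt(2mg/(Cd*rho*A)) = sqrt(2*0.0054*9.81/(0.5 * 1.225 * 9.50332e-05)) = 42.66 m/s

42.66 m/s


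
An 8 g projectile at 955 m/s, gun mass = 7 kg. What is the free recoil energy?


v_r = m_p*v_p/m_gun = 0.008*955/7 = 1.09143 m/s, E_r = 0.5*m_gun*v_r^2 = 0.5*7*1.09143^2 = 4.169 J

4.169 J


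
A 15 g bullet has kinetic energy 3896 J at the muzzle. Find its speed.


v = sqrt(2*E/m) = sqrt(2*3896/0.015) = 720.7 m/s

720.7 m/s


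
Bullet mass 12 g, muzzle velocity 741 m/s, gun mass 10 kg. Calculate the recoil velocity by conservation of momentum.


v_recoil = m_p * v_p / m_gun = 0.012 * 741 / 10 = 0.8892 m/s

0.8892 m/s


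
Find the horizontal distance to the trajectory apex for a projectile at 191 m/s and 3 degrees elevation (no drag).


R = v0^2*sin(2*theta)/g = 191^2*sin(2*3°)/9.81 = 388.716 m
apex_dist = R/2 = 388.716/2 = 194.4 m

194.4 m


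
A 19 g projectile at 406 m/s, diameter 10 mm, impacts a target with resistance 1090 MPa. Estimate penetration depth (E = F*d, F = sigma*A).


A = pi*(d/2)^2 = pi*(10/2)^2 = 78.5398 mm^2
E = 0.5*m*v^2 = 0.5*0.019*406^2 = 1565.94 J
depth = E/(sigma*A) = 1565.94 J / (1090 MPa * 78.5398 mm^2) = 1565.94/(1090 * 78.5398) m = 0.0182919 m ≈ 18.29 mm

18.29 mm


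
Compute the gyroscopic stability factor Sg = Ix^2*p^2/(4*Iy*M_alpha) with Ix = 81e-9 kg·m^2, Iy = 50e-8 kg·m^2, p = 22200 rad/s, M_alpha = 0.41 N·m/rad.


Sg = Ix^2 * p^2 / (4 * Iy * M_alpha) = (81e-9)^2 * 22200^2 / (4 * 50e-8 * 0.41) = 3.943

3.943


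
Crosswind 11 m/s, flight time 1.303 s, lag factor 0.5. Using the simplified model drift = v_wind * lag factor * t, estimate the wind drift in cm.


drift = v_wind * lag * t = 11 * 0.5 * 1.303 = 7.1665 m ≈ 716.6 cm

716.6 cm


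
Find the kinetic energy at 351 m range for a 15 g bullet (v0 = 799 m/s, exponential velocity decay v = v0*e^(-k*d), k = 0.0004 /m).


v = v0*exp(-k*d) = 799*exp(-0.0004*351) = 694.339 m/s
E = 0.5*m*v^2 = 0.5*0.015*694.339^2 = 3616 J

3616 J


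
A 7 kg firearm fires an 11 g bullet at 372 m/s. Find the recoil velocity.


v_recoil = m_p * v_p / m_gun = 0.011 * 372 / 7 = 0.5846 m/s

0.5846 m/s


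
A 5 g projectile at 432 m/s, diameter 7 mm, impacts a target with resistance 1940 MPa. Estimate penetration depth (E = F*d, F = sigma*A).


A = pi*(d/2)^2 = pi*(7/2)^2 = 38.4845 mm^2
E = 0.5*m*v^2 = 0.5*0.005*432^2 = 466.56 J
depth = E/(sigma*A) = 466.56 J / (1940 MPa * 38.4845 mm^2) = 466.56/(1940 * 38.4845) m = 0.00624913 m ≈ 6.249 mm

6.249 mm


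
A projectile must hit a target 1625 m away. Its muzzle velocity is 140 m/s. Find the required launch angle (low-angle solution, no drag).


sin(2*theta) = R*g/v0^2 = 1625*9.81/140^2 = 0.813329, theta = arcsin(0.813329)/2 = 27.21°

27.21 degrees


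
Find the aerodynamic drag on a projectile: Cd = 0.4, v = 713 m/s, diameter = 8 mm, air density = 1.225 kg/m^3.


A = pi*(d/2)^2 = pi*(8/2000)^2 = 5.02655e-05 m^2
Fd = 0.5*Cd*rho*A*v^2 = 0.5*0.4*1.225*5.02655e-05*713^2 = 6.261 N

6.261 N


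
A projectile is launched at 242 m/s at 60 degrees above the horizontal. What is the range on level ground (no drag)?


R = v0^2 * sin(2*theta) / g = 242^2 * sin(2*60°) / 9.81 = 5170 m

5170 m


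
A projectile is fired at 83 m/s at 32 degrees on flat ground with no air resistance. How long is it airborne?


T = 2*v0*sin(theta)/g = 2*83*sin(32°)/9.81 = 8.967 s

8.967 s


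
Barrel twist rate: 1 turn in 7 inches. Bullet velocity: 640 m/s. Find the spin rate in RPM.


twist_m = 7*0.0254 = 0.1778 m
spin = v/twist = 640/0.1778 = 3599.55 rev/s
RPM = spin*60 = 3599.55*60 ≈ 215973 RPM

215973 RPM


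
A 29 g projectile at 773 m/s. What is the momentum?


p = m*v = 0.029*773 = 22.42 kg·m/s

22.42 kg·m/s


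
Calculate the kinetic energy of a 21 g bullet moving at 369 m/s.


E = 0.5*m*v^2 = 0.5*0.021*369^2 = 1430 J

1430 J


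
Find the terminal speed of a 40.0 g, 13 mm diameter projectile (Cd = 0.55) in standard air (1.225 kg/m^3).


A = pi*(d/2)^2 = pi*(13/2000)^2 = 1.32732e-04 m^2
vt = sqrt(2mg/(Cd*rho*A)) = sqrt(2*0.04*9.81/(0.55 * 1.225 * 1.32732e-04)) = 93.68 m/s

93.68 m/s


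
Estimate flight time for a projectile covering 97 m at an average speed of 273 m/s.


t = d/v = 97/273 = 0.3553 s

0.3553 s


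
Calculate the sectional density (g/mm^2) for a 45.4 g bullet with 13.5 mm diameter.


SD = m/d^2 = 45.4/13.5^2 = 0.2491 g/mm^2

0.2491 g/mm^2


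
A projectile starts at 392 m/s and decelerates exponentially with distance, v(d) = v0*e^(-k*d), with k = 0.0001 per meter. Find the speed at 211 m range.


v = v0*exp(-k*d) = 392*exp(-0.0001*211) = 383.8 m/s

383.8 m/s


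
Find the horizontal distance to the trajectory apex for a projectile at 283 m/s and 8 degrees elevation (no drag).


R = v0^2*sin(2*theta)/g = 283^2*sin(2*8°)/9.81 = 2250.31 m
apex_dist = R/2 = 2250.31/2 = 1125 m

1125 m


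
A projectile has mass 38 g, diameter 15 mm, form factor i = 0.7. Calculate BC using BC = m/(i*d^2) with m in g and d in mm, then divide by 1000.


BC = m/(i*d^2*1000) = 38/(0.7 * 15^2 * 1000) = 0.0002413

0.0002413


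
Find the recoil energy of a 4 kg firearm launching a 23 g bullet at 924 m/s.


v_r = m_p*v_p/m_gun = 0.023*924/4 = 5.313 m/s, E_r = 0.5*m_gun*v_r^2 = 0.5*4*5.313^2 = 56.46 J

56.46 J


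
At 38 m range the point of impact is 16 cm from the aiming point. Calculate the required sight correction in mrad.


1 mrad subtends 1 cm per 10 m of range, so adj = error_cm / (dist_m / 10) = 16 / (38/10) = 4.211 mrad

4.211 mrad


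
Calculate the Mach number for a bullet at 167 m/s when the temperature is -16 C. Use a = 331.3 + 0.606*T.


a = 331.3 + 0.606*(-16) = 321.604 m/s
M = v/a = 167/321.604 = 0.5193

0.5193


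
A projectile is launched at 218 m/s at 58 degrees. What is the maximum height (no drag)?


H = (v0*sin(theta))^2 / (2g) = (218*sin(58°))^2 / (2*9.81) = 1742 m

1742 m


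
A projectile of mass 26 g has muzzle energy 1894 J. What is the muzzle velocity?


v = sqrt(2*E/m) = sqrt(2*1894/0.026) = 381.7 m/s

381.7 m/s


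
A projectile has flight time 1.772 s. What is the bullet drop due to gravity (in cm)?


drop = 0.5*g*t^2 = 0.5*9.81*1.772^2 = 15.4016 m ≈ 1540 cm

1540 cm


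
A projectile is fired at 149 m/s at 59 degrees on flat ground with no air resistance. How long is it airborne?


T = 2*v0*sin(theta)/g = 2*149*sin(59°)/9.81 = 26.04 s

26.04 s


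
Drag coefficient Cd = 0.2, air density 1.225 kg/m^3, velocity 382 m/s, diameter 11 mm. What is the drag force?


A = pi*(d/2)^2 = pi*(11/2000)^2 = 9.50332e-05 m^2
Fd = 0.5*Cd*rho*A*v^2 = 0.5*0.2*1.225*9.50332e-05*382^2 = 1.699 N

1.699 N


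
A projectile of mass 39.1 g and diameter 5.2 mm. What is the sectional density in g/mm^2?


SD = m/d^2 = 39.1/5.2^2 = 1.446 g/mm^2

1.446 g/mm^2


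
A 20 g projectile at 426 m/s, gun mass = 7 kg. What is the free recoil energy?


v_r = m_p*v_p/m_gun = 0.02*426/7 = 1.21714 m/s, E_r = 0.5*m_gun*v_r^2 = 0.5*7*1.21714^2 = 5.185 J

5.185 J


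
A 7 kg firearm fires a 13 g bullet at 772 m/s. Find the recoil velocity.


v_recoil = m_p * v_p / m_gun = 0.013 * 772 / 7 = 1.434 m/s

1.434 m/s


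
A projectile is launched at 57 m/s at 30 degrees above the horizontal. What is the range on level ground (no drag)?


R = v0^2 * sin(2*theta) / g = 57^2 * sin(2*30°) / 9.81 = 286.8 m

286.8 m


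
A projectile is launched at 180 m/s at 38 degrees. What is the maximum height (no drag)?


H = (v0*sin(theta))^2 / (2g) = (180*sin(38°))^2 / (2*9.81) = 625.9 m

625.9 m


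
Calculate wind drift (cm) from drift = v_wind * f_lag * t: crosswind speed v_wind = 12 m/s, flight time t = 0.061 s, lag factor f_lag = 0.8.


drift = v_wind * lag * t = 12 * 0.8 * 0.061 = 0.5856 m ≈ 58.56 cm

58.56 cm


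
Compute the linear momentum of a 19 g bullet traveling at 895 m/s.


p = m*v = 0.019*895 = 17 kg·m/s

17 kg·m/s


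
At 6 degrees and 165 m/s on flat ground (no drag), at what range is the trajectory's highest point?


R = v0^2*sin(2*theta)/g = 165^2*sin(2*6°)/9.81 = 577.003 m
apex_dist = R/2 = 577.003/2 = 288.5 m

288.5 m


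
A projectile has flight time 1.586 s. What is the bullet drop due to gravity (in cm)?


drop = 0.5*g*t^2 = 0.5*9.81*1.586^2 = 12.338 m ≈ 1234 cm

1234 cm


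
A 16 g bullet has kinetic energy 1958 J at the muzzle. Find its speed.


v = sqrt(2*E/m) = sqrt(2*1958/0.016) = 494.7 m/s

494.7 m/s


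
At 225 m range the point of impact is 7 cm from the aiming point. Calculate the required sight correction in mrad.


1 mrad subtends 1 cm per 10 m of range, so adj = error_cm / (dist_m / 10) = 7 / (225/10) = 0.3111 mrad

0.3111 mrad


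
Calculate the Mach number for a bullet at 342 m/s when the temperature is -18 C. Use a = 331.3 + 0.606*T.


a = 331.3 + 0.606*(-18) = 320.392 m/s
M = v/a = 342/320.392 = 1.067

1.067


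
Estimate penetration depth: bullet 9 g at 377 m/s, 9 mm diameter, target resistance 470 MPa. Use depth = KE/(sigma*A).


A = pi*(d/2)^2 = pi*(9/2)^2 = 63.6173 mm^2
E = 0.5*m*v^2 = 0.5*0.009*377^2 = 639.58 J
depth = E/(sigma*A) = 639.58 J / (470 MPa * 63.6173 mm^2) = 639.58/(470 * 63.6173) m = 0.0213906 m ≈ 21.39 mm

21.39 mm


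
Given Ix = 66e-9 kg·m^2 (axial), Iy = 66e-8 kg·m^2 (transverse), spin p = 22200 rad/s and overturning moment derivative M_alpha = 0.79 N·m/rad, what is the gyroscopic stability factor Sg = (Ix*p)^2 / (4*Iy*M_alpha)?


Sg = Ix^2 * p^2 / (4 * Iy * M_alpha) = (66e-9)^2 * 22200^2 / (4 * 66e-8 * 0.79) = 1.029

1.029


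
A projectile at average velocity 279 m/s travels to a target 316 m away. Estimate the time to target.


t = d/v = 316/279 = 1.133 s

1.133 s


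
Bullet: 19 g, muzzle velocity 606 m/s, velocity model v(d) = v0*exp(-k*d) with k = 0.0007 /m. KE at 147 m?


v = v0*exp(-k*d) = 606*exp(-0.0007*147) = 546.744 m/s
E = 0.5*m*v^2 = 0.5*0.019*546.744^2 = 2840 J

2840 J


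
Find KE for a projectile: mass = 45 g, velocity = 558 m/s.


E = 0.5*m*v^2 = 0.5*0.045*558^2 = 7006 J

7006 J


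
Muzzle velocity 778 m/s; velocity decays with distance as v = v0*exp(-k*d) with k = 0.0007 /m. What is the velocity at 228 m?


v = v0*exp(-k*d) = 778*exp(-0.0007*228) = 663.2 m/s

663.2 m/s


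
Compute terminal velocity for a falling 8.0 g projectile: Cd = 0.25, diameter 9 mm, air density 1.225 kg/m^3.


A = pi*(d/2)^2 = pi*(9/2000)^2 = 6.36173e-05 m^2
vt = sqrt(2mg/(Cd*rho*A)) = sqrt(2*0.008*9.81/(0.25 * 1.225 * 6.36173e-05)) = 89.76 m/s

89.76 m/s


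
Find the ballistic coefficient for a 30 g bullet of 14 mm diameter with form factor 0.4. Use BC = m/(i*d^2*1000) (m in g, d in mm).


BC = m/(i*d^2*1000) = 30/(0.4 * 14^2 * 1000) = 0.0003827

0.0003827


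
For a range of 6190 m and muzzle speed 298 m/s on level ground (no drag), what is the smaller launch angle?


sin(2*theta) = R*g/v0^2 = 6190*9.81/298^2 = 0.683797, theta = arcsin(0.683797)/2 = 21.57°

21.57 degrees


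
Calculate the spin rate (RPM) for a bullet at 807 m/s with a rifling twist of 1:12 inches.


twist_m = 12*0.0254 = 0.3048 m
spin = v/twist = 807/0.3048 = 2647.638 rev/s
RPM = spin*60 = 2647.638*60 ≈ 158858 RPM

158858 RPM


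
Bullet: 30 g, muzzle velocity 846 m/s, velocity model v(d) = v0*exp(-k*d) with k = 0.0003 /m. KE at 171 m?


v = v0*exp(-k*d) = 846*exp(-0.0003*171) = 803.695 m/s
E = 0.5*m*v^2 = 0.5*0.03*803.695^2 = 9689 J

9689 J


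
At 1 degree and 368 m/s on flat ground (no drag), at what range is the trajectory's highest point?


R = v0^2*sin(2*theta)/g = 368^2*sin(2*1°)/9.81 = 481.777 m
apex_dist = R/2 = 481.777/2 = 240.9 m

240.9 m


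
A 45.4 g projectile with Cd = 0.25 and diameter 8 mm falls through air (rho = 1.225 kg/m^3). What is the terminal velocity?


A = pi*(d/2)^2 = pi*(8/2000)^2 = 5.02655e-05 m^2
vt = sqrt(2mg/(Cd*rho*A)) = sqrt(2*0.0454*9.81/(0.25 * 1.225 * 5.02655e-05)) = 240.5 m/s

240.5 m/s


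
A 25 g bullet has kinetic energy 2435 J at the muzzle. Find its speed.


v = sqrt(2*E/m) = sqrt(2*2435/0.025) = 441.4 m/s

441.4 m/s


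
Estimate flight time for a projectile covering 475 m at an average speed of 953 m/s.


t = d/v = 475/953 = 0.4984 s

0.4984 s


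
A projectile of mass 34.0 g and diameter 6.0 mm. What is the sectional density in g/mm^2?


SD = m/d^2 = 34.0/6.0^2 = 0.9444 g/mm^2

0.9444 g/mm^2


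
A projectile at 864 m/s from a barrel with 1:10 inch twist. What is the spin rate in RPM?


twist_m = 10*0.0254 = 0.254 m
spin = v/twist = 864/0.254 = 3401.575 rev/s
RPM = spin*60 = 3401.575*60 ≈ 204094 RPM

204094 RPM


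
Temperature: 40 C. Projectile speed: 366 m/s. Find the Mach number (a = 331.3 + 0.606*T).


a = 331.3 + 0.606*(40) = 355.54 m/s
M = v/a = 366/355.54 = 1.029

1.029


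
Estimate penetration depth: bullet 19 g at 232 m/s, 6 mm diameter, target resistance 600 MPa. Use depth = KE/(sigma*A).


A = pi*(d/2)^2 = pi*(6/2)^2 = 28.2743 mm^2
E = 0.5*m*v^2 = 0.5*0.019*232^2 = 511.328 J
depth = E/(sigma*A) = 511.328 J / (600 MPa * 28.2743 mm^2) = 511.328/(600 * 28.2743) m = 0.0301409 m ≈ 30.14 mm

30.14 mm


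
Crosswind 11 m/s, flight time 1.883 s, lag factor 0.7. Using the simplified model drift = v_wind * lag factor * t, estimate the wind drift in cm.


drift = v_wind * lag * t = 11 * 0.7 * 1.883 = 14.4991 m ≈ 1450 cm

1450 cm


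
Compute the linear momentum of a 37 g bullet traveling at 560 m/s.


p = m*v = 0.037*560 = 20.72 kg·m/s

20.72 kg·m/s


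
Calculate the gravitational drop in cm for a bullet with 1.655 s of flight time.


drop = 0.5*g*t^2 = 0.5*9.81*1.655^2 = 13.4349 m ≈ 1343 cm

1343 cm


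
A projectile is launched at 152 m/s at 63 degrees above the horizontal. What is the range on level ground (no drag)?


R = v0^2 * sin(2*theta) / g = 152^2 * sin(2*63°) / 9.81 = 1905 m

1905 m


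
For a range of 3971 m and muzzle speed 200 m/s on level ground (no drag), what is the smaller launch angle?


sin(2*theta) = R*g/v0^2 = 3971*9.81/200^2 = 0.973888, theta = arcsin(0.973888)/2 = 38.44°

38.44 degrees


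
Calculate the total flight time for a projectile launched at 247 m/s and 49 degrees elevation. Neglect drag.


T = 2*v0*sin(theta)/g = 2*247*sin(49°)/9.81 = 38 s

38 s


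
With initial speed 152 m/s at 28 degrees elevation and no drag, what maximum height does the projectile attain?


H = (v0*sin(theta))^2 / (2g) = (152*sin(28°))^2 / (2*9.81) = 259.5 m

259.5 m


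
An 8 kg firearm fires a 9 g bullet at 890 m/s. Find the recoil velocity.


v_recoil = m_p * v_p / m_gun = 0.009 * 890 / 8 = 1.001 m/s

1.001 m/s


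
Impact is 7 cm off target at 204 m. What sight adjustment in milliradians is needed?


1 mrad subtends 1 cm per 10 m of range, so adj = error_cm / (dist_m / 10) = 7 / (204/10) = 0.3431 mrad

0.3431 mrad


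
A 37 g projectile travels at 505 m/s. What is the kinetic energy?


E = 0.5*m*v^2 = 0.5*0.037*505^2 = 4718 J

4718 J


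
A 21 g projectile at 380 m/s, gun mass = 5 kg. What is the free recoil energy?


v_r = m_p*v_p/m_gun = 0.021*380/5 = 1.596 m/s, E_r = 0.5*m_gun*v_r^2 = 0.5*5*1.596^2 = 6.368 J

6.368 J


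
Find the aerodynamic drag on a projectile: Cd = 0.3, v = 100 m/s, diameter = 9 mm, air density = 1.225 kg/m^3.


A = pi*(d/2)^2 = pi*(9/2000)^2 = 6.36173e-05 m^2
Fd = 0.5*Cd*rho*A*v^2 = 0.5*0.3*1.225*6.36173e-05*100^2 = 0.1169 N

0.1169 N


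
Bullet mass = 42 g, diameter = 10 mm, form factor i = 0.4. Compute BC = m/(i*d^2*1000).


BC = m/(i*d^2*1000) = 42/(0.4 * 10^2 * 1000) = 0.00105

0.00105


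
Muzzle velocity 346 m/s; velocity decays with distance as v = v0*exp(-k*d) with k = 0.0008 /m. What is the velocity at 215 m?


v = v0*exp(-k*d) = 346*exp(-0.0008*215) = 291.3 m/s

291.3 m/s


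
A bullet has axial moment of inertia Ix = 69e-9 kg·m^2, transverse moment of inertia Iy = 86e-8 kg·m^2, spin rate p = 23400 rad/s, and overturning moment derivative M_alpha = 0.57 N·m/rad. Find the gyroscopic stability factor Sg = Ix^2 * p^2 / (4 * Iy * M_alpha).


Sg = Ix^2 * p^2 / (4 * Iy * M_alpha) = (69e-9)^2 * 23400^2 / (4 * 86e-8 * 0.57) = 1.33

1.33


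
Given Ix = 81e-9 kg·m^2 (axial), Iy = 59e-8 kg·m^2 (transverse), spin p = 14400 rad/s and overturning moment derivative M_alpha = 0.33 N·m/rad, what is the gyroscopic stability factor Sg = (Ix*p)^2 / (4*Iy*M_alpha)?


Sg = Ix^2 * p^2 / (4 * Iy * M_alpha) = (81e-9)^2 * 14400^2 / (4 * 59e-8 * 0.33) = 1.747

1.747


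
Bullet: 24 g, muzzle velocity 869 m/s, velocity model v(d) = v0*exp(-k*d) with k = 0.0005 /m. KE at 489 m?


v = v0*exp(-k*d) = 869*exp(-0.0005*489) = 680.51 m/s
E = 0.5*m*v^2 = 0.5*0.024*680.51^2 = 5557 J

5557 J


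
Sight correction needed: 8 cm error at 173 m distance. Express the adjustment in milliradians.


1 mrad subtends 1 cm per 10 m of range, so adj = error_cm / (dist_m / 10) = 8 / (173/10) = 0.4624 mrad

0.4624 mrad


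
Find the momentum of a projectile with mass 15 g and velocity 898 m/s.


p = m*v = 0.015*898 = 13.47 kg·m/s

13.47 kg·m/s


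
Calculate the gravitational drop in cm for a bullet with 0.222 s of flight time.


drop = 0.5*g*t^2 = 0.5*9.81*0.222^2 = 0.241738 m ≈ 24.17 cm

24.17 cm


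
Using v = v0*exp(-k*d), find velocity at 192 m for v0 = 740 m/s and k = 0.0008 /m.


v = v0*exp(-k*d) = 740*exp(-0.0008*192) = 634.6 m/s

634.6 m/s


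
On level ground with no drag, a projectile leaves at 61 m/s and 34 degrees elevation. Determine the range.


R = v0^2 * sin(2*theta) / g = 61^2 * sin(2*34°) / 9.81 = 351.7 m

351.7 m


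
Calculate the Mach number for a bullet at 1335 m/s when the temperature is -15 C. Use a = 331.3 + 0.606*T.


a = 331.3 + 0.606*(-15) = 322.21 m/s
M = v/a = 1335/322.21 = 4.143

4.143


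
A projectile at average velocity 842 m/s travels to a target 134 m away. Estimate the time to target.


t = d/v = 134/842 = 0.1591 s

0.1591 s


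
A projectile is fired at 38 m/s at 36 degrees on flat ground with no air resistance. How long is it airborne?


T = 2*v0*sin(theta)/g = 2*38*sin(36°)/9.81 = 4.554 s

4.554 s


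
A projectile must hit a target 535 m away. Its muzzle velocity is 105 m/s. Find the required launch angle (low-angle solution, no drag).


sin(2*theta) = R*g/v0^2 = 535*9.81/105^2 = 0.476041, theta = arcsin(0.476041)/2 = 14.21°

14.21 degrees


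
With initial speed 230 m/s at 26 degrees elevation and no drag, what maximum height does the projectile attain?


H = (v0*sin(theta))^2 / (2g) = (230*sin(26°))^2 / (2*9.81) = 518.1 m

518.1 m


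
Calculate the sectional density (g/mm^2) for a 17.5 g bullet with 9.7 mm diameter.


SD = m/d^2 = 17.5/9.7^2 = 0.186 g/mm^2

0.186 g/mm^2


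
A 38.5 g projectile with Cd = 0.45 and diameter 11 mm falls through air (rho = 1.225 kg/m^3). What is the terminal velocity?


A = pi*(d/2)^2 = pi*(11/2000)^2 = 9.50332e-05 m^2
vt = sqrt(2mg/(Cd*rho*A)) = sqrt(2*0.0385*9.81/(0.45 * 1.225 * 9.50332e-05)) = 120.1 m/s

120.1 m/s


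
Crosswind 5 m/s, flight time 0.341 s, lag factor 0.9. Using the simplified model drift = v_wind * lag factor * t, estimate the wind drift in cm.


drift = v_wind * lag * t = 5 * 0.9 * 0.341 = 1.5345 m ≈ 153.5 cm

153.5 cm


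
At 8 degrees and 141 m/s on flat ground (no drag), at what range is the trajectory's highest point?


R = v0^2*sin(2*theta)/g = 141^2*sin(2*8°)/9.81 = 558.608 m
apex_dist = R/2 = 558.608/2 = 279.3 m

279.3 m


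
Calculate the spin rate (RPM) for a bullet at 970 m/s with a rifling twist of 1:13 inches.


twist_m = 13*0.0254 = 0.3302 m
spin = v/twist = 970/0.3302 = 2937.614 rev/s
RPM = spin*60 = 2937.614*60 ≈ 176257 RPM

176257 RPM


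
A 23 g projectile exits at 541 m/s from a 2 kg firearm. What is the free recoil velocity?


v_recoil = m_p * v_p / m_gun = 0.023 * 541 / 2 = 6.221 m/s

6.221 m/s


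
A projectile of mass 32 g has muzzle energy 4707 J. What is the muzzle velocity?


v = sqrt(2*E/m) = sqrt(2*4707/0.032) = 542.4 m/s

542.4 m/s


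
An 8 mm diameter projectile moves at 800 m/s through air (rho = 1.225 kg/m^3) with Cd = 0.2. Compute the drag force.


A = pi*(d/2)^2 = pi*(8/2000)^2 = 5.02655e-05 m^2
Fd = 0.5*Cd*rho*A*v^2 = 0.5*0.2*1.225*5.02655e-05*800^2 = 3.941 N

3.941 N


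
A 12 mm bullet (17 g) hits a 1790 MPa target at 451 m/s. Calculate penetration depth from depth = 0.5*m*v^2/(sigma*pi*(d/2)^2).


A = pi*(d/2)^2 = pi*(12/2)^2 = 113.097 mm^2
E = 0.5*m*v^2 = 0.5*0.017*451^2 = 1728.91 J
depth = E/(sigma*A) = 1728.91 J / (1790 MPa * 113.097 mm^2) = 1728.91/(1790 * 113.097) m = 0.00854017 m ≈ 8.54 mm

8.54 mm


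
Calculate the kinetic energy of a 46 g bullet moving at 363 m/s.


E = 0.5*m*v^2 = 0.5*0.046*363^2 = 3031 J

3031 J


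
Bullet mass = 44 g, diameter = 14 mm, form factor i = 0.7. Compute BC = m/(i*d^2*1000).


BC = m/(i*d^2*1000) = 44/(0.7 * 14^2 * 1000) = 0.0003207

0.0003207


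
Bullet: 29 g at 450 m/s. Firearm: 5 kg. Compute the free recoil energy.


v_r = m_p*v_p/m_gun = 0.029*450/5 = 2.61 m/s, E_r = 0.5*m_gun*v_r^2 = 0.5*5*2.61^2 = 17.03 J

17.03 J


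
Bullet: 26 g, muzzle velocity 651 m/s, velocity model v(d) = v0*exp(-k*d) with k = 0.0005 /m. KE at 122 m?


v = v0*exp(-k*d) = 651*exp(-0.0005*122) = 612.476 m/s
E = 0.5*m*v^2 = 0.5*0.026*612.476^2 = 4877 J

4877 J


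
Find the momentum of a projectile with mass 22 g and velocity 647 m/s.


p = m*v = 0.022*647 = 14.23 kg·m/s

14.23 kg·m/s


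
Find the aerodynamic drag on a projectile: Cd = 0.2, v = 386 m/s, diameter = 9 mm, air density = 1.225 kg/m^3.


A = pi*(d/2)^2 = pi*(9/2000)^2 = 6.36173e-05 m^2
Fd = 0.5*Cd*rho*A*v^2 = 0.5*0.2*1.225*6.36173e-05*386^2 = 1.161 N

1.161 N


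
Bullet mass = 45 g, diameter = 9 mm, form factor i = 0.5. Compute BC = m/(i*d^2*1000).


BC = m/(i*d^2*1000) = 45/(0.5 * 9^2 * 1000) = 0.001111

0.001111


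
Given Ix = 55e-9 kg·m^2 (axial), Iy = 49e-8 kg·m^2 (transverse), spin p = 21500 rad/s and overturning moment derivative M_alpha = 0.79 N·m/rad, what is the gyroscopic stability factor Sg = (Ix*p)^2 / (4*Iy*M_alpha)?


Sg = Ix^2 * p^2 / (4 * Iy * M_alpha) = (55e-9)^2 * 21500^2 / (4 * 49e-8 * 0.79) = 0.9031

0.9031


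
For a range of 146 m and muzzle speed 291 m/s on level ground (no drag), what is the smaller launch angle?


sin(2*theta) = R*g/v0^2 = 146*9.81/291^2 = 0.0169136, theta = arcsin(0.0169136)/2 = 0.4846°

0.4846 degrees


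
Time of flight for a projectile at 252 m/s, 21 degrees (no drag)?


T = 2*v0*sin(theta)/g = 2*252*sin(21°)/9.81 = 18.41 s

18.41 s


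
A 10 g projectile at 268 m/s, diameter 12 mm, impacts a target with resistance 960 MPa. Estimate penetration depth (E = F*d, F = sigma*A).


A = pi*(d/2)^2 = pi*(12/2)^2 = 113.097 mm^2
E = 0.5*m*v^2 = 0.5*0.01*268^2 = 359.12 J
depth = E/(sigma*A) = 359.12 J / (960 MPa * 113.097 mm^2) = 359.12/(960 * 113.097) m = 0.00330762 m ≈ 3.308 mm

3.308 mm


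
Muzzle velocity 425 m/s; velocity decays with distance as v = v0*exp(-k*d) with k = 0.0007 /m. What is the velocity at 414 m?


v = v0*exp(-k*d) = 425*exp(-0.0007*414) = 318.1 m/s

318.1 m/s


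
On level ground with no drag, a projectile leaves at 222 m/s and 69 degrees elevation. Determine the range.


R = v0^2 * sin(2*theta) / g = 222^2 * sin(2*69°) / 9.81 = 3362 m

3362 m


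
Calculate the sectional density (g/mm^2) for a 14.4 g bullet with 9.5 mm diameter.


SD = m/d^2 = 14.4/9.5^2 = 0.1596 g/mm^2

0.1596 g/mm^2


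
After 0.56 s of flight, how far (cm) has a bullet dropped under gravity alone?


drop = 0.5*g*t^2 = 0.5*9.81*0.56^2 = 1.53821 m ≈ 153.8 cm

153.8 cm


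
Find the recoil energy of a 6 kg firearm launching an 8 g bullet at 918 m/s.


v_r = m_p*v_p/m_gun = 0.008*918/6 = 1.224 m/s, E_r = 0.5*m_gun*v_r^2 = 0.5*6*1.224^2 = 4.495 J

4.495 J


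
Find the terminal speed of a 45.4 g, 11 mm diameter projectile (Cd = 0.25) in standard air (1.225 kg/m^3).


A = pi*(d/2)^2 = pi*(11/2000)^2 = 9.50332e-05 m^2
vt = sqrt(2mg/(Cd*rho*A)) = sqrt(2*0.0454*9.81/(0.25 * 1.225 * 9.50332e-05)) = 174.9 m/s

174.9 m/s


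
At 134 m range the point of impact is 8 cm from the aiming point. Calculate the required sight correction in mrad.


1 mrad subtends 1 cm per 10 m of range, so adj = error_cm / (dist_m / 10) = 8 / (134/10) = 0.597 mrad

0.597 mrad


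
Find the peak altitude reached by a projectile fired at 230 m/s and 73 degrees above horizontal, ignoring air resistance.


H = (v0*sin(theta))^2 / (2g) = (230*sin(73°))^2 / (2*9.81) = 2466 m

2466 m


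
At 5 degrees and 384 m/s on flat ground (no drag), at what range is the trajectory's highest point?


R = v0^2*sin(2*theta)/g = 384^2*sin(2*5°)/9.81 = 2610.14 m
apex_dist = R/2 = 2610.14/2 = 1305 m

1305 m


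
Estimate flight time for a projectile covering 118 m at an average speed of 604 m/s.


t = d/v = 118/604 = 0.1954 s

0.1954 s


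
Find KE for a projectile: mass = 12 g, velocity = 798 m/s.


E = 0.5*m*v^2 = 0.5*0.012*798^2 = 3821 J

3821 J


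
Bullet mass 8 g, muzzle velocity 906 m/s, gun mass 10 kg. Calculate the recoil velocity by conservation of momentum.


v_recoil = m_p * v_p / m_gun = 0.008 * 906 / 10 = 0.7248 m/s

0.7248 m/s


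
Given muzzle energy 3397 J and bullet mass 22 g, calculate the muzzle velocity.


v = sqrt(2*E/m) = sqrt(2*3397/0.022) = 555.7 m/s

555.7 m/s


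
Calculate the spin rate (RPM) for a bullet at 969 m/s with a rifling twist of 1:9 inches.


twist_m = 9*0.0254 = 0.2286 m
spin = v/twist = 969/0.2286 = 4238.845 rev/s
RPM = spin*60 = 4238.845*60 ≈ 254331 RPM

254331 RPM


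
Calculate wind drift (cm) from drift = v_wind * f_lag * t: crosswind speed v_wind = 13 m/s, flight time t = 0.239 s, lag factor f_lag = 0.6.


drift = v_wind * lag * t = 13 * 0.6 * 0.239 = 1.8642 m ≈ 186.4 cm

186.4 cm


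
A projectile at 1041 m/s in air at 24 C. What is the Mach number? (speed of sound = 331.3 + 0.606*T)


a = 331.3 + 0.606*(24) = 345.844 m/s
M = v/a = 1041/345.844 = 3.01

3.01


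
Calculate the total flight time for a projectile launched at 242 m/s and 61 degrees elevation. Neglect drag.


T = 2*v0*sin(theta)/g = 2*242*sin(61°)/9.81 = 43.15 s

43.15 s


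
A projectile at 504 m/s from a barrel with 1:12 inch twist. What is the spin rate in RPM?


twist_m = 12*0.0254 = 0.3048 m
spin = v/twist = 504/0.3048 = 1653.543 rev/s
RPM = spin*60 = 1653.543*60 ≈ 99213 RPM

99213 RPM


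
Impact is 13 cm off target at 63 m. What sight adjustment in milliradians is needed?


1 mrad subtends 1 cm per 10 m of range, so adj = error_cm / (dist_m / 10) = 13 / (63/10) = 2.063 mrad

2.063 mrad


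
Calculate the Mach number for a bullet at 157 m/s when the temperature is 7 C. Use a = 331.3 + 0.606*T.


a = 331.3 + 0.606*(7) = 335.542 m/s
M = v/a = 157/335.542 = 0.4679

0.4679


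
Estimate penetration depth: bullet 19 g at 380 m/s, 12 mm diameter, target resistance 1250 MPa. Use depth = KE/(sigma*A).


A = pi*(d/2)^2 = pi*(12/2)^2 = 113.097 mm^2
E = 0.5*m*v^2 = 0.5*0.019*380^2 = 1371.8 J
depth = E/(sigma*A) = 1371.8 J / (1250 MPa * 113.097 mm^2) = 1371.8/(1250 * 113.097) m = 0.0097035 m ≈ 9.704 mm

9.704 mm


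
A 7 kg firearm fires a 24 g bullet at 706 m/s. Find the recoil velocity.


v_recoil = m_p * v_p / m_gun = 0.024 * 706 / 7 = 2.421 m/s

2.421 m/s


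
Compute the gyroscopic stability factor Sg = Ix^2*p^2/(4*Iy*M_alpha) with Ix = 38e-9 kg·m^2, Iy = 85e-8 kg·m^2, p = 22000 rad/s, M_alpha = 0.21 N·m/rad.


Sg = Ix^2 * p^2 / (4 * Iy * M_alpha) = (38e-9)^2 * 22000^2 / (4 * 85e-8 * 0.21) = 0.9788

0.9788


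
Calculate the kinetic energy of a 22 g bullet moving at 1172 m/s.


E = 0.5*m*v^2 = 0.5*0.022*1172^2 = 15109 J

15109 J


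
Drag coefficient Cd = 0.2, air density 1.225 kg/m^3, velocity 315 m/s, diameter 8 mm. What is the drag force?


A = pi*(d/2)^2 = pi*(8/2000)^2 = 5.02655e-05 m^2
Fd = 0.5*Cd*rho*A*v^2 = 0.5*0.2*1.225*5.02655e-05*315^2 = 0.611 N

0.611 N


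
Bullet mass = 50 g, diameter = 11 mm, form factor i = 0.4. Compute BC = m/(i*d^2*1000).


BC = m/(i*d^2*1000) = 50/(0.4 * 11^2 * 1000) = 0.001033

0.001033


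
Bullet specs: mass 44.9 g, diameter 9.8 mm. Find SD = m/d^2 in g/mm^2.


SD = m/d^2 = 44.9/9.8^2 = 0.4675 g/mm^2

0.4675 g/mm^2


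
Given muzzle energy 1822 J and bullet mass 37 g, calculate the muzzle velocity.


v = sqrt(2*E/m) = sqrt(2*1822/0.037) = 313.8 m/s

313.8 m/s


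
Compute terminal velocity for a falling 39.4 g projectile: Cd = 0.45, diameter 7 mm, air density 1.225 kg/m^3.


A = pi*(d/2)^2 = pi*(7/2000)^2 = 3.84845e-05 m^2
vt = sqrt(2mg/(Cd*rho*A)) = sqrt(2*0.0394*9.81/(0.45 * 1.225 * 3.84845e-05)) = 190.9 m/s

190.9 m/s


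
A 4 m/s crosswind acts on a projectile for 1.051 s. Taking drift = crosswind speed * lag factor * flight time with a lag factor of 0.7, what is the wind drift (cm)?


drift = v_wind * lag * t = 4 * 0.7 * 1.051 = 2.9428 m ≈ 294.3 cm

294.3 cm


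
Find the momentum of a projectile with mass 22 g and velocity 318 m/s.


p = m*v = 0.022*318 = 6.996 kg·m/s

6.996 kg·m/s


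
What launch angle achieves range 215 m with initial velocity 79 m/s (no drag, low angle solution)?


sin(2*theta) = R*g/v0^2 = 215*9.81/79^2 = 0.337951, theta = arcsin(0.337951)/2 = 9.876°

9.876 degrees


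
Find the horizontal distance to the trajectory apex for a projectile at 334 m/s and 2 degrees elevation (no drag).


R = v0^2*sin(2*theta)/g = 334^2*sin(2*2°)/9.81 = 793.247 m
apex_dist = R/2 = 793.247/2 = 396.6 m

396.6 m


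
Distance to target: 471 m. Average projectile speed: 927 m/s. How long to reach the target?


t = d/v = 471/927 = 0.5081 s

0.5081 s


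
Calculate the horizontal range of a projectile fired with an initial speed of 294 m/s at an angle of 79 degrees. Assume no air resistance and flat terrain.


R = v0^2 * sin(2*theta) / g = 294^2 * sin(2*79°) / 9.81 = 3301 m

3301 m


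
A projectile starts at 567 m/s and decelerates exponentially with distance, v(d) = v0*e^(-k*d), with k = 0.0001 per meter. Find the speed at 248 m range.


v = v0*exp(-k*d) = 567*exp(-0.0001*248) = 553.1 m/s

553.1 m/s


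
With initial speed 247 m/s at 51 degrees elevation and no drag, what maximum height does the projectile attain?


H = (v0*sin(theta))^2 / (2g) = (247*sin(51°))^2 / (2*9.81) = 1878 m

1878 m


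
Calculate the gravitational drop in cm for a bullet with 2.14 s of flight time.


drop = 0.5*g*t^2 = 0.5*9.81*2.14^2 = 22.4629 m ≈ 2246 cm

2246 cm


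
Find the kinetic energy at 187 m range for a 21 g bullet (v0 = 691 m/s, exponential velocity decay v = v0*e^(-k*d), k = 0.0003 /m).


v = v0*exp(-k*d) = 691*exp(-0.0003*187) = 653.302 m/s
E = 0.5*m*v^2 = 0.5*0.021*653.302^2 = 4481 J

4481 J


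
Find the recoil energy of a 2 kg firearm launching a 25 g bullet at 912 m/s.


v_r = m_p*v_p/m_gun = 0.025*912/2 = 11.4 m/s, E_r = 0.5*m_gun*v_r^2 = 0.5*2*11.4^2 = 130 J

130 J


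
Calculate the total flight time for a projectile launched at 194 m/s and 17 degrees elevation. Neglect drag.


T = 2*v0*sin(theta)/g = 2*194*sin(17°)/9.81 = 11.56 s

11.56 s


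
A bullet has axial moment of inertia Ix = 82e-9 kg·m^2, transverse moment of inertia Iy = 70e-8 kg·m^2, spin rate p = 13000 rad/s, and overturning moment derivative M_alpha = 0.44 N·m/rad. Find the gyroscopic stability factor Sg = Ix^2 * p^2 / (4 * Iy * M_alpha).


Sg = Ix^2 * p^2 / (4 * Iy * M_alpha) = (82e-9)^2 * 13000^2 / (4 * 70e-8 * 0.44) = 0.9224

0.9224


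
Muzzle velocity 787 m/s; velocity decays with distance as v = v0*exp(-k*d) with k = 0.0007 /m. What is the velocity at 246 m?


v = v0*exp(-k*d) = 787*exp(-0.0007*246) = 662.5 m/s

662.5 m/s


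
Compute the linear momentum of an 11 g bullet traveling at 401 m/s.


p = m*v = 0.011*401 = 4.411 kg·m/s

4.411 kg·m/s


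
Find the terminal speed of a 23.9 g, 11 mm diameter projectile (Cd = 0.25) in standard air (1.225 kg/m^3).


A = pi*(d/2)^2 = pi*(11/2000)^2 = 9.50332e-05 m^2
vt = sqrt(2mg/(Cd*rho*A)) = sqrt(2*0.0239*9.81/(0.25 * 1.225 * 9.50332e-05)) = 126.9 m/s

126.9 m/s


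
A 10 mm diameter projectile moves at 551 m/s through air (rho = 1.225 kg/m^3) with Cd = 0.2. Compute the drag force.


A = pi*(d/2)^2 = pi*(10/2000)^2 = 7.85398e-05 m^2
Fd = 0.5*Cd*rho*A*v^2 = 0.5*0.2*1.225*7.85398e-05*551^2 = 2.921 N

2.921 N


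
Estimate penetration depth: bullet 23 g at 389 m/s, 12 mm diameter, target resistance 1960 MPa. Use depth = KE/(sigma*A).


A = pi*(d/2)^2 = pi*(12/2)^2 = 113.097 mm^2
E = 0.5*m*v^2 = 0.5*0.023*389^2 = 1740.19 J
depth = E/(sigma*A) = 1740.19 J / (1960 MPa * 113.097 mm^2) = 1740.19/(1960 * 113.097) m = 0.00785034 m ≈ 7.85 mm

7.85 mm


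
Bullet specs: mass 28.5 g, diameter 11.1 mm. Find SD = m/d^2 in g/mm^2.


SD = m/d^2 = 28.5/11.1^2 = 0.2313 g/mm^2

0.2313 g/mm^2


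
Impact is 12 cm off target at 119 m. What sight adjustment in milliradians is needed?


1 mrad subtends 1 cm per 10 m of range, so adj = error_cm / (dist_m / 10) = 12 / (119/10) = 1.008 mrad

1.008 mrad


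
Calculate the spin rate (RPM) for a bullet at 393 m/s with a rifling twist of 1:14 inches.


twist_m = 14*0.0254 = 0.3556 m
spin = v/twist = 393/0.3556 = 1105.174 rev/s
RPM = spin*60 = 1105.174*60 ≈ 66310 RPM

66310 RPM


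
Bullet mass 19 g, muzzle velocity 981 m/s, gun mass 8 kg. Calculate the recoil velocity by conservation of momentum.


v_recoil = m_p * v_p / m_gun = 0.019 * 981 / 8 = 2.33 m/s

2.33 m/s


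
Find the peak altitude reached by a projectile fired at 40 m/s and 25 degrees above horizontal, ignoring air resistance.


H = (v0*sin(theta))^2 / (2g) = (40*sin(25°))^2 / (2*9.81) = 14.57 m

14.57 m


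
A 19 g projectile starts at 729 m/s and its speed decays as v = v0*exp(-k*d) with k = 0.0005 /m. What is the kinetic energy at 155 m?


v = v0*exp(-k*d) = 729*exp(-0.0005*155) = 674.636 m/s
E = 0.5*m*v^2 = 0.5*0.019*674.636^2 = 4324 J

4324 J


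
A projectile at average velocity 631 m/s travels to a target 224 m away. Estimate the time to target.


t = d/v = 224/631 = 0.355 s

0.355 s


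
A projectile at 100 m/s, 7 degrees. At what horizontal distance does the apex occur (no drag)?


R = v0^2*sin(2*theta)/g = 100^2*sin(2*7°)/9.81 = 246.607 m
apex_dist = R/2 = 246.607/2 = 123.3 m

123.3 m


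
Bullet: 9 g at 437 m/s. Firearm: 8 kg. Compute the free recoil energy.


v_r = m_p*v_p/m_gun = 0.009*437/8 = 0.491625 m/s, E_r = 0.5*m_gun*v_r^2 = 0.5*8*0.491625^2 = 0.9668 J

0.9668 J


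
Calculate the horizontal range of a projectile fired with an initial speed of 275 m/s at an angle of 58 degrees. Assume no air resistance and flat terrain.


R = v0^2 * sin(2*theta) / g = 275^2 * sin(2*58°) / 9.81 = 6929 m

6929 m


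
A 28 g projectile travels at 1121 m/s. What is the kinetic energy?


E = 0.5*m*v^2 = 0.5*0.028*1121^2 = 17593 J

17593 J


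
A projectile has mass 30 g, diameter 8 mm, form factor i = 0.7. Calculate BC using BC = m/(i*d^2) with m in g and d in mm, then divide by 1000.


BC = m/(i*d^2*1000) = 30/(0.7 * 8^2 * 1000) = 0.0006696

0.0006696


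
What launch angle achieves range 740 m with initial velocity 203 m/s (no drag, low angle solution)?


sin(2*theta) = R*g/v0^2 = 740*9.81/203^2 = 0.176161, theta = arcsin(0.176161)/2 = 5.073°

5.073 degrees


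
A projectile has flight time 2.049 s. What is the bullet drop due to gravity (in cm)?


drop = 0.5*g*t^2 = 0.5*9.81*2.049^2 = 20.5932 m ≈ 2059 cm

2059 cm


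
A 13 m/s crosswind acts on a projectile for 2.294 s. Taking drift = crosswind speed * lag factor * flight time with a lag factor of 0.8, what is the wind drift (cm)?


drift = v_wind * lag * t = 13 * 0.8 * 2.294 = 23.8576 m ≈ 2386 cm

2386 cm


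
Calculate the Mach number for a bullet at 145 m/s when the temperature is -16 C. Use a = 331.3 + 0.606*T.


a = 331.3 + 0.606*(-16) = 321.604 m/s
M = v/a = 145/321.604 = 0.4509

0.4509


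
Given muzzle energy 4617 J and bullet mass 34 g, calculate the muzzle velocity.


v = sqrt(2*E/m) = sqrt(2*4617/0.034) = 521.1 m/s

521.1 m/s


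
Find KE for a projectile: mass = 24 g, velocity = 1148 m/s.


E = 0.5*m*v^2 = 0.5*0.024*1148^2 = 15815 J

15815 J


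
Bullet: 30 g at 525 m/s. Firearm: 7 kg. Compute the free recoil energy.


v_r = m_p*v_p/m_gun = 0.03*525/7 = 2.25 m/s, E_r = 0.5*m_gun*v_r^2 = 0.5*7*2.25^2 = 17.72 J

17.72 J


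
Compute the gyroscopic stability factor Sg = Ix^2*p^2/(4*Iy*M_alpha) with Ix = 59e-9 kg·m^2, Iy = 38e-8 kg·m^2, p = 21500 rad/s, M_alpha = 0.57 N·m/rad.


Sg = Ix^2 * p^2 / (4 * Iy * M_alpha) = (59e-9)^2 * 21500^2 / (4 * 38e-8 * 0.57) = 1.857

1.857


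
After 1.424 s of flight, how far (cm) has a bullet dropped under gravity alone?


drop = 0.5*g*t^2 = 0.5*9.81*1.424^2 = 9.94624 m ≈ 994.6 cm

994.6 cm


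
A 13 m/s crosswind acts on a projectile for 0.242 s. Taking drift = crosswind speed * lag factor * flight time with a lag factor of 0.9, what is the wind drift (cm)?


drift = v_wind * lag * t = 13 * 0.9 * 0.242 = 2.8314 m ≈ 283.1 cm

283.1 cm


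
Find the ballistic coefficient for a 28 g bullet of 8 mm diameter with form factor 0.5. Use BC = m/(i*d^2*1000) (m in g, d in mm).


BC = m/(i*d^2*1000) = 28/(0.5 * 8^2 * 1000) = 0.000875

0.000875


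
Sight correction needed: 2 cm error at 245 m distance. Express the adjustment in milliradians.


1 mrad subtends 1 cm per 10 m of range, so adj = error_cm / (dist_m / 10) = 2 / (245/10) = 0.08163 mrad

0.08163 mrad


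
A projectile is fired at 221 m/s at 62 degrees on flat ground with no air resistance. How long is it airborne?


T = 2*v0*sin(theta)/g = 2*221*sin(62°)/9.81 = 39.78 s

39.78 s


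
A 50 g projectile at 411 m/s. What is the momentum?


p = m*v = 0.05*411 = 20.55 kg·m/s

20.55 kg·m/s


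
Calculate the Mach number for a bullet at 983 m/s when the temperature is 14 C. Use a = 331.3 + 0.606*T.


a = 331.3 + 0.606*(14) = 339.784 m/s
M = v/a = 983/339.784 = 2.893

2.893


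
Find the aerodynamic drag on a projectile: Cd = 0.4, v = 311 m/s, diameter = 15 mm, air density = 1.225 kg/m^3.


A = pi*(d/2)^2 = pi*(15/2000)^2 = 1.76715e-04 m^2
Fd = 0.5*Cd*rho*A*v^2 = 0.5*0.4*1.225*1.76715e-04*311^2 = 4.188 N

4.188 N


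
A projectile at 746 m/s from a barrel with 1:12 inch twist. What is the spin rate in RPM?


twist_m = 12*0.0254 = 0.3048 m
spin = v/twist = 746/0.3048 = 2447.507 rev/s
RPM = spin*60 = 2447.507*60 ≈ 146850 RPM

146850 RPM
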